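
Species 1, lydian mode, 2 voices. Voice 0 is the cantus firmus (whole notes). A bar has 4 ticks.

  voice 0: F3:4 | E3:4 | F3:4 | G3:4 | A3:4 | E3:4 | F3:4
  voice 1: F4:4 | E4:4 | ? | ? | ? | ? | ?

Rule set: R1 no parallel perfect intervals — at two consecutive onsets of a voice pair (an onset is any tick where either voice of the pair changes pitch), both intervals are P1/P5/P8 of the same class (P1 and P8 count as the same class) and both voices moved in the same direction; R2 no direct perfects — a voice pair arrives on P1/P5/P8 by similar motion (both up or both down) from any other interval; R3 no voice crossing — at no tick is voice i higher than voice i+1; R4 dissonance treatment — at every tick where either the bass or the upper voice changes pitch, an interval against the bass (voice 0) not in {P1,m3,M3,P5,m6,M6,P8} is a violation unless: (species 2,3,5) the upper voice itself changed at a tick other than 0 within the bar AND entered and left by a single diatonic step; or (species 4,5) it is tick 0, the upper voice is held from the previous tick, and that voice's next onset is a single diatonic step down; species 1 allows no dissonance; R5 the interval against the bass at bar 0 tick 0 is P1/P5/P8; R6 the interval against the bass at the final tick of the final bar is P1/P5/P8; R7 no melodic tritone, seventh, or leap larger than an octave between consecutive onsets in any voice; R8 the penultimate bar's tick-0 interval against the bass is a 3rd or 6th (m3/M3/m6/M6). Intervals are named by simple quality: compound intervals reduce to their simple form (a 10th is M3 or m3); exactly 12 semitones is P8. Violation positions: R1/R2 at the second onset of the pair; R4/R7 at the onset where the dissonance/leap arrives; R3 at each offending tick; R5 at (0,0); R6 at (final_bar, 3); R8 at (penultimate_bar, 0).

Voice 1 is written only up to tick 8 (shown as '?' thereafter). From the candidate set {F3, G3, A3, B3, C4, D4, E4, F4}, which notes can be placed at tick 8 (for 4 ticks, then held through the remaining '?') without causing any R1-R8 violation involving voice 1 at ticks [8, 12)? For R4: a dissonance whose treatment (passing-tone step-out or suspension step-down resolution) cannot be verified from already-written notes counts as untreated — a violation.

{A3, C4, D4}

F3: violates R7
G3: violates R4
A3: legal
B3: violates R4
C4: legal
D4: legal
E4: violates R4
F4: violates R1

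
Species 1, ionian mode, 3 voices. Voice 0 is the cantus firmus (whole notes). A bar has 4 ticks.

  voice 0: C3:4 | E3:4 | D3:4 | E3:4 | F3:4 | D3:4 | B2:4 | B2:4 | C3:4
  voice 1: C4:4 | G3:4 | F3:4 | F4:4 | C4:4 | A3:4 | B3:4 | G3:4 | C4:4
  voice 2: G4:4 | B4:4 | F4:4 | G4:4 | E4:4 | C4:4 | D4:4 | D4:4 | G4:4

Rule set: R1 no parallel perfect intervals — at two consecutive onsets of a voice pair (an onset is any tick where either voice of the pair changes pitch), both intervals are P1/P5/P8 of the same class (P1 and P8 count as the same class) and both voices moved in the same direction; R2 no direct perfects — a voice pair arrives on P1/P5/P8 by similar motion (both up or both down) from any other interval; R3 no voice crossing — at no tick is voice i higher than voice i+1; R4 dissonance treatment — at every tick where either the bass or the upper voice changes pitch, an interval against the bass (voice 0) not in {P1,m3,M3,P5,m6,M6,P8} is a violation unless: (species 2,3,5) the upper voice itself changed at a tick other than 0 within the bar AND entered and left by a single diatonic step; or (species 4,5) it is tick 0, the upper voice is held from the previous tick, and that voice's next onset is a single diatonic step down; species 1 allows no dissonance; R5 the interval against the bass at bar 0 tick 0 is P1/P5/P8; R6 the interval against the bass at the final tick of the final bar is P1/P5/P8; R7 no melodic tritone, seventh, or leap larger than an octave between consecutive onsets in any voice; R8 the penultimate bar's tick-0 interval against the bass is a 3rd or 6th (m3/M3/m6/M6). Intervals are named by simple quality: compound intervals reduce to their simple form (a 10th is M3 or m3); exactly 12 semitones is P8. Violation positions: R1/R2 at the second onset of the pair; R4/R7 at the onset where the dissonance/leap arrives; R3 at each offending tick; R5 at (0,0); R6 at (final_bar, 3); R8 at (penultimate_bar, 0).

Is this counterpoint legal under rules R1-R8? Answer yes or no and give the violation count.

No (10 violations)

bar 0: v0=C3 v1=C4 v2=G4 (P5)
bar 1: v0=E3 v1=G3 v2=B4 (P5)
bar 2: v0=D3 v1=F3 v2=F4 (m3)
bar 3: v0=E3 v1=F4 v2=G4 (m3)
bar 4: v0=F3 v1=C4 v2=E4 (M7)
bar 5: v0=D3 v1=A3 v2=C4 (m7)
bar 6: v0=B2 v1=B3 v2=D4 (m3)
bar 7: v0=B2 v1=G3 v2=D4 (m3)
bar 8: v0=C3 v1=C4 v2=G4 (P5)
  R1 @ bar1.0: C3/G4 P5 -> E3/B4 P5 similar
  R2 @ bar2.0: G3/B4 M3 -> F3/F4 P8 similar
  R7 @ bar2.0: B4->F4 leap 6st
  R4 @ bar3.0: E3/F4 m2 untreated
  R4 @ bar4.0: F3/E4 M7 untreated
  R1 @ bar5.0: F3/C4 P5 -> D3/A3 P5 similar
  R4 @ bar5.0: D3/C4 m7 untreated
  R1 @ bar8.0: G3/D4 P5 -> C4/G4 P5 similar
  R2 @ bar8.0: B2/G3 m6 -> C3/C4 P8 similar
  R2 @ bar8.0: B2/D4 m3 -> C3/G4 P5 similar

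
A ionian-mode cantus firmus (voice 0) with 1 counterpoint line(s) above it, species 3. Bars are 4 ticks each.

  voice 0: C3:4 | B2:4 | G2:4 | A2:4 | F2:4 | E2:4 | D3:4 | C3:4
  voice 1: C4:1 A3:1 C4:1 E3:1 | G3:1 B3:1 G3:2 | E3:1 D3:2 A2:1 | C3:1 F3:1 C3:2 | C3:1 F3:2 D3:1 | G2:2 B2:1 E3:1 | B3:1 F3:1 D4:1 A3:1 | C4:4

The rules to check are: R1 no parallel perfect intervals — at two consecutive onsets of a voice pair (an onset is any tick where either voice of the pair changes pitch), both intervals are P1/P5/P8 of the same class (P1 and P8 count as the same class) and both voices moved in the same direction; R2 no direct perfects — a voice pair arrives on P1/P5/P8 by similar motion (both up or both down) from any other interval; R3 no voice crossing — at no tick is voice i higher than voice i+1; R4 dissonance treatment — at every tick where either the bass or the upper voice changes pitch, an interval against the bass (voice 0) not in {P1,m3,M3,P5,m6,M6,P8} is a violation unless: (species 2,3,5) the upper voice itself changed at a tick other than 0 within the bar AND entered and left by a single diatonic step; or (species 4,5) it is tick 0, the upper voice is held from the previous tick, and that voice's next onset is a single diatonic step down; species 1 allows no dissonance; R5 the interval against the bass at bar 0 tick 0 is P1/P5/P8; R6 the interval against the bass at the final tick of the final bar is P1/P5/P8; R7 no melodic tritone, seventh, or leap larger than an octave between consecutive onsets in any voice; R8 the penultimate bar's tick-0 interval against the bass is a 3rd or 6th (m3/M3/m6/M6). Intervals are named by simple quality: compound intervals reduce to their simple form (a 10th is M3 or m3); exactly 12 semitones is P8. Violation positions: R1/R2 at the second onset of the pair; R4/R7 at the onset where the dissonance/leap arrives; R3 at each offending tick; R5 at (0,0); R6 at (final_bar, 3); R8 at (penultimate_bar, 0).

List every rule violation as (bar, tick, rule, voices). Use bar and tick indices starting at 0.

(2, 3, R4, (0, 1))
(6, 0, R7, (0,))
(6, 1, R7, (1,))

bar 0: v0=C3 v1=C4 downbeat P8
bar 1: v0=B2 v1=G3 downbeat m6
bar 2: v0=G2 v1=E3 downbeat M6
bar 3: v0=A2 v1=C3 downbeat m3
bar 4: v0=F2 v1=C3 downbeat P5
bar 5: v0=E2 v1=G2 downbeat m3
bar 6: v0=D3 v1=B3 downbeat M6
bar 7: v0=C3 v1=C4 downbeat P8
  -> R4 @ bar 2 tick 3 v(0, 1): G2/A2 M2 untreated
  -> R7 @ bar 6 tick 0 v(0,): E2->D3 leap 10st
  -> R7 @ bar 6 tick 1 v(1,): B3->F3 leap 6st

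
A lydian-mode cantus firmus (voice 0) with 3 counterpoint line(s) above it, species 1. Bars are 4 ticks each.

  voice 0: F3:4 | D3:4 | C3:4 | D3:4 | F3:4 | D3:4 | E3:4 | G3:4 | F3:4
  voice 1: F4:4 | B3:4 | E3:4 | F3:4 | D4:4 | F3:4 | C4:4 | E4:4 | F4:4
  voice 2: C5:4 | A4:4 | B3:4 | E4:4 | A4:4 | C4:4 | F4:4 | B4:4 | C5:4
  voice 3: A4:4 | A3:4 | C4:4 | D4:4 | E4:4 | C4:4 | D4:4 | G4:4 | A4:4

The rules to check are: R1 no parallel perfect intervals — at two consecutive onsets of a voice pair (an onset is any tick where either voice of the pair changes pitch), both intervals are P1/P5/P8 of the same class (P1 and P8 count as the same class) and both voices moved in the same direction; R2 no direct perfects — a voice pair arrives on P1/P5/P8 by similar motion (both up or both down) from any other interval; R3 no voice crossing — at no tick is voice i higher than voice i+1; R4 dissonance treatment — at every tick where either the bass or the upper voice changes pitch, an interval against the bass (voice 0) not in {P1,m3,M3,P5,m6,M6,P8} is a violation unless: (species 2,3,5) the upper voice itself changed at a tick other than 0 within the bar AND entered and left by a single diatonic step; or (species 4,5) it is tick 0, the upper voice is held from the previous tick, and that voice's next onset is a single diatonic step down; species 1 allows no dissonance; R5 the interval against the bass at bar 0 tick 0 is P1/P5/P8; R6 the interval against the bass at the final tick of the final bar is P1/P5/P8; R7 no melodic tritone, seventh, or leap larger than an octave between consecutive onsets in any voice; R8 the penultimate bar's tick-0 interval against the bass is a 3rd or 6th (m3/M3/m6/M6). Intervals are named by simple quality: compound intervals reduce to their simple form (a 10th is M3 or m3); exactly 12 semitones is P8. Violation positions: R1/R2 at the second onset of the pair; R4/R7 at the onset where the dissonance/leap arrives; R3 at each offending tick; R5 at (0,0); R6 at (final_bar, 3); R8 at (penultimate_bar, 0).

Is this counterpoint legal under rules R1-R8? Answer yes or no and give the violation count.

bar 0: v0=F3 v1=F4 v2=C5 v3=A4 (M3)
bar 1: v0=D3 v1=B3 v2=A4 v3=A3 (P5)
bar 2: v0=C3 v1=E3 v2=B3 v3=C4 (P8)
bar 3: v0=D3 v1=F3 v2=E4 v3=D4 (P8)
bar 4: v0=F3 v1=D4 v2=A4 v3=E4 (M7)
bar 5: v0=D3 v1=F3 v2=C4 v3=C4 (m7)
bar 6: v0=E3 v1=C4 v2=F4 v3=D4 (m7)
bar 7: v0=G3 v1=E4 v2=B4 v3=G4 (P8)
bar 8: v0=F3 v1=F4 v2=C5 v3=A4 (M3)
  R3 @ bar0.0: C5 above A4
  R5 @ bar0.0: opens on M3
  R3 @ bar0.1: C5 above A4
  R3 @ bar0.2: C5 above A4
  R3 @ bar0.3: C5 above A4
  R1 @ bar1.0: F3/C5 P5 -> D3/A4 P5 similar
  R2 @ bar1.0: F3/A4 M3 -> D3/A3 P5 similar
  R2 @ bar1.0: C5/A4 m3 -> A4/A3 P8 similar
  R3 @ bar1.0: A4 above A3
  R7 @ bar1.0: F4->B3 leap 6st
  R3 @ bar1.1: A4 above A3
  R3 @ bar1.2: A4 above A3
  R3 @ bar1.3: A4 above A3
  R2 @ bar2.0: B3/A4 m7 -> E3/B3 P5 similar
  R4 @ bar2.0: C3/B3 M7 untreated
  R7 @ bar2.0: A4->B3 leap 10st
  R1 @ bar3.0: C3/C4 P8 -> D3/D4 P8 similar
  R3 @ bar3.0: E4 above D4
  R4 @ bar3.0: D3/E4 M2 untreated
  R3 @ bar3.1: E4 above D4
  R3 @ bar3.2: E4 above D4
  R3 @ bar3.3: E4 above D4
  R2 @ bar4.0: F3/E4 M7 -> D4/A4 P5 similar
  R3 @ bar4.0: A4 above E4
  R4 @ bar4.0: F3/E4 M7 untreated
  R3 @ bar4.1: A4 above E4
  R3 @ bar4.2: A4 above E4
  R3 @ bar4.3: A4 above E4
  R1 @ bar5.0: D4/A4 P5 -> F3/C4 P5 similar
  R2 @ bar5.0: D4/E4 M2 -> F3/C4 P5 similar
  R2 @ bar5.0: A4/E4 P4 -> C4/C4 P1 similar
  R4 @ bar5.0: D3/C4 m7 untreated
  R4 @ bar5.0: D3/C4 m7 untreated
  R3 @ bar6.0: F4 above D4
  R4 @ bar6.0: E3/F4 m2 untreated
  R4 @ bar6.0: E3/D4 m7 untreated
  R3 @ bar6.1: F4 above D4
  R3 @ bar6.2: F4 above D4
  R3 @ bar6.3: F4 above D4
  R2 @ bar7.0: E3/D4 m7 -> G3/G4 P8 similar
  R2 @ bar7.0: C4/F4 P4 -> E4/B4 P5 similar
  R3 @ bar7.0: B4 above G4
  R7 @ bar7.0: F4->B4 leap 6st
  R8 @ bar7.0: penult P8 not 3rd/6th
  R3 @ bar7.1: B4 above G4
  R3 @ bar7.2: B4 above G4
  R3 @ bar7.3: B4 above G4
  R1 @ bar8.0: E4/B4 P5 -> F4/C5 P5 similar
  R3 @ bar8.0: C5 above A4
  R3 @ bar8.1: C5 above A4
  R3 @ bar8.2: C5 above A4
  R3 @ bar8.3: C5 above A4
  R6 @ bar8.3: closes on M3

No (53 violations)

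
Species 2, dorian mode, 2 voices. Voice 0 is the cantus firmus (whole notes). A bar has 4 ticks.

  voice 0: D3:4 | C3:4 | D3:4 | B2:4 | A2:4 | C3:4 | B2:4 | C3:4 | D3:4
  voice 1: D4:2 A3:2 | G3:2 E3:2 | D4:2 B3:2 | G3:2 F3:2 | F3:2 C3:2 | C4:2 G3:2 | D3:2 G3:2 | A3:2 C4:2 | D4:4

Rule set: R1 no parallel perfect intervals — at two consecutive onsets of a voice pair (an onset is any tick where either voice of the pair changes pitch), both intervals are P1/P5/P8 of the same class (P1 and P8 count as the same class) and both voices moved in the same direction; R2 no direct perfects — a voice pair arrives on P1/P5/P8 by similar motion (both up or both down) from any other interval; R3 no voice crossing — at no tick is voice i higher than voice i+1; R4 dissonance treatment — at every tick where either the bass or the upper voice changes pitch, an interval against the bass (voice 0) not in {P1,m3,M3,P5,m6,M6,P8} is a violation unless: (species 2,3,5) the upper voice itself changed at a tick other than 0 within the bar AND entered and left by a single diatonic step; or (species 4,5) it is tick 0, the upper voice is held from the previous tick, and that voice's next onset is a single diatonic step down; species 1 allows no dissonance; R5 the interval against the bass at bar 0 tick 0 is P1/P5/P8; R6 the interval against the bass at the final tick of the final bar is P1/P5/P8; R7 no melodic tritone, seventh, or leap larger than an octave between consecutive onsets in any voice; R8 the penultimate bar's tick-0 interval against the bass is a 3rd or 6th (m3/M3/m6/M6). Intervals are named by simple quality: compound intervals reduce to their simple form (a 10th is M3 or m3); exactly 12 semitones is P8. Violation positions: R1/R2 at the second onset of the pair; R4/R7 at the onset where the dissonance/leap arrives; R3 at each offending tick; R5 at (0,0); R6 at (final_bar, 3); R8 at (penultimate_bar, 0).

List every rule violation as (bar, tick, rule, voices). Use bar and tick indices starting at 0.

(1, 0, R1, (0, 1))
(2, 0, R2, (0, 1))
(2, 0, R7, (1,))
(3, 2, R4, (0, 1))
(5, 0, R2, (0, 1))
(8, 0, R1, (0, 1))

bar 0: v0=D3 v1=D4 downbeat P8
bar 1: v0=C3 v1=G3 downbeat P5
bar 2: v0=D3 v1=D4 downbeat P8
bar 3: v0=B2 v1=G3 downbeat m6
bar 4: v0=A2 v1=F3 downbeat m6
bar 5: v0=C3 v1=C4 downbeat P8
bar 6: v0=B2 v1=D3 downbeat m3
bar 7: v0=C3 v1=A3 downbeat M6
bar 8: v0=D3 v1=D4 downbeat P8
  -> R1 @ bar 1 tick 0 v(0, 1): D3/A3 P5 -> C3/G3 P5 similar
  -> R2 @ bar 2 tick 0 v(0, 1): C3/E3 M3 -> D3/D4 P8 similar
  -> R7 @ bar 2 tick 0 v(1,): E3->D4 leap 10st
  -> R4 @ bar 3 tick 2 v(0, 1): B2/F3 TT untreated
  -> R2 @ bar 5 tick 0 v(0, 1): A2/C3 m3 -> C3/C4 P8 similar
  -> R1 @ bar 8 tick 0 v(0, 1): C3/C4 P8 -> D3/D4 P8 similar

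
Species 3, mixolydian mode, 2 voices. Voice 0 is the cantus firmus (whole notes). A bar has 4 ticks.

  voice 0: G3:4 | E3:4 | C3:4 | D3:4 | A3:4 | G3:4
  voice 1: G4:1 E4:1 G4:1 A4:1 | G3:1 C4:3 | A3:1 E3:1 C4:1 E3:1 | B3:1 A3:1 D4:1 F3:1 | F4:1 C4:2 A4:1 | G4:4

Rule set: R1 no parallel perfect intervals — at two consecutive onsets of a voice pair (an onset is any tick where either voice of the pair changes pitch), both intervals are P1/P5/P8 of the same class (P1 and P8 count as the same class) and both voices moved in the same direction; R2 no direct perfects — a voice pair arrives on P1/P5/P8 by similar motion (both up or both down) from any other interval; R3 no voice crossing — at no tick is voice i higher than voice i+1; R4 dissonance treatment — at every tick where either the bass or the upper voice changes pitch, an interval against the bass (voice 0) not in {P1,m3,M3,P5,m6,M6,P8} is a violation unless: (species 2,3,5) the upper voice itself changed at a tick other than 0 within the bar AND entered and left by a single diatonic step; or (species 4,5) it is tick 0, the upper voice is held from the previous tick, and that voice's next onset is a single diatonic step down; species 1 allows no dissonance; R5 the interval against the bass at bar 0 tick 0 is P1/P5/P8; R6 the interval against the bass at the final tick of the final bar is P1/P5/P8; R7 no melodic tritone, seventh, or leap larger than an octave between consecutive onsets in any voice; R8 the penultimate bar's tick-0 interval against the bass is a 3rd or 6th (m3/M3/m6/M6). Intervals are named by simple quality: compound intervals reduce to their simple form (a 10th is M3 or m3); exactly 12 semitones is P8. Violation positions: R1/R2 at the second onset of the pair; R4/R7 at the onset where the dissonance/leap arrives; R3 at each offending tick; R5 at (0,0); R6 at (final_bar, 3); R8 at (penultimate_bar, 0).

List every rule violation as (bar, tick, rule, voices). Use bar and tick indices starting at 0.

(0, 3, R4, (0, 1))
(1, 0, R7, (1,))
(5, 0, R1, (0, 1))

bar 0: v0=G3 v1=G4 downbeat P8
bar 1: v0=E3 v1=G3 downbeat m3
bar 2: v0=C3 v1=A3 downbeat M6
bar 3: v0=D3 v1=B3 downbeat M6
bar 4: v0=A3 v1=F4 downbeat m6
bar 5: v0=G3 v1=G4 downbeat P8
  -> R4 @ bar 0 tick 3 v(0, 1): G3/A4 M2 untreated
  -> R7 @ bar 1 tick 0 v(1,): A4->G3 leap 14st
  -> R1 @ bar 5 tick 0 v(0, 1): A3/A4 P8 -> G3/G4 P8 similar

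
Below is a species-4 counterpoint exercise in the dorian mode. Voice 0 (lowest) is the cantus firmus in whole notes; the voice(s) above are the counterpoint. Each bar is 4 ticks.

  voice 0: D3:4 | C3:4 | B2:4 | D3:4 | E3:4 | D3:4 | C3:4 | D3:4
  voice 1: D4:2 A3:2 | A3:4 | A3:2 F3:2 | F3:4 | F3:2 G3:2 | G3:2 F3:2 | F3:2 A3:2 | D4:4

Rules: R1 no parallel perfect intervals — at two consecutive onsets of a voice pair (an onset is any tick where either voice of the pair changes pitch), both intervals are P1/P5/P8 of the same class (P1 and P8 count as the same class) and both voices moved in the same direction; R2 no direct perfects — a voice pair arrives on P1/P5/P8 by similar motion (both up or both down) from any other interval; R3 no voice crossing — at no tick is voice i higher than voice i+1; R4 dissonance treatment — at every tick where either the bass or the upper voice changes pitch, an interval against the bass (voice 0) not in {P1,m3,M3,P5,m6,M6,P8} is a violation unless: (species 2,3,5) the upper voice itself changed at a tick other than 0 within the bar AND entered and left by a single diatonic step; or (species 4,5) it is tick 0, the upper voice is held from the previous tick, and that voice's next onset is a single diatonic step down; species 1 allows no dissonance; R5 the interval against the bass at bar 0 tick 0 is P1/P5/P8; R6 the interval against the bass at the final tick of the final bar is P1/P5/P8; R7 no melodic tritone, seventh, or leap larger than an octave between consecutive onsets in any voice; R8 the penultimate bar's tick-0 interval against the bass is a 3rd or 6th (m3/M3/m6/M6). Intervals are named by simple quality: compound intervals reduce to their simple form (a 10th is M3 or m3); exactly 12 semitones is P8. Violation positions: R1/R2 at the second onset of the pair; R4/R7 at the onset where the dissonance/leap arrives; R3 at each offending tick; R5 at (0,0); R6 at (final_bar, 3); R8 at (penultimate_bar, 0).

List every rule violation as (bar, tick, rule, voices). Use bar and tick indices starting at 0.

(2, 0, R4, (0, 1))
(2, 2, R4, (0, 1))
(4, 0, R4, (0, 1))
(6, 0, R4, (0, 1))
(6, 0, R8, (0, 1))
(7, 0, R2, (0, 1))

bar 0: v0=D3 v1=D4 downbeat P8
bar 1: v0=C3 v1=A3 downbeat M6
bar 2: v0=B2 v1=A3 downbeat m7
bar 3: v0=D3 v1=F3 downbeat m3
bar 4: v0=E3 v1=F3 downbeat m2
bar 5: v0=D3 v1=G3 downbeat P4
bar 6: v0=C3 v1=F3 downbeat P4
bar 7: v0=D3 v1=D4 downbeat P8
  -> R4 @ bar 2 tick 0 v(0, 1): B2/A3 m7 untreated
  -> R4 @ bar 2 tick 2 v(0, 1): B2/F3 TT untreated
  -> R4 @ bar 4 tick 0 v(0, 1): E3/F3 m2 untreated
  -> R4 @ bar 6 tick 0 v(0, 1): C3/F3 P4 untreated
  -> R8 @ bar 6 tick 0 v(0, 1): penult P4 not 3rd/6th
  -> R2 @ bar 7 tick 0 v(0, 1): C3/A3 M6 -> D3/D4 P8 similar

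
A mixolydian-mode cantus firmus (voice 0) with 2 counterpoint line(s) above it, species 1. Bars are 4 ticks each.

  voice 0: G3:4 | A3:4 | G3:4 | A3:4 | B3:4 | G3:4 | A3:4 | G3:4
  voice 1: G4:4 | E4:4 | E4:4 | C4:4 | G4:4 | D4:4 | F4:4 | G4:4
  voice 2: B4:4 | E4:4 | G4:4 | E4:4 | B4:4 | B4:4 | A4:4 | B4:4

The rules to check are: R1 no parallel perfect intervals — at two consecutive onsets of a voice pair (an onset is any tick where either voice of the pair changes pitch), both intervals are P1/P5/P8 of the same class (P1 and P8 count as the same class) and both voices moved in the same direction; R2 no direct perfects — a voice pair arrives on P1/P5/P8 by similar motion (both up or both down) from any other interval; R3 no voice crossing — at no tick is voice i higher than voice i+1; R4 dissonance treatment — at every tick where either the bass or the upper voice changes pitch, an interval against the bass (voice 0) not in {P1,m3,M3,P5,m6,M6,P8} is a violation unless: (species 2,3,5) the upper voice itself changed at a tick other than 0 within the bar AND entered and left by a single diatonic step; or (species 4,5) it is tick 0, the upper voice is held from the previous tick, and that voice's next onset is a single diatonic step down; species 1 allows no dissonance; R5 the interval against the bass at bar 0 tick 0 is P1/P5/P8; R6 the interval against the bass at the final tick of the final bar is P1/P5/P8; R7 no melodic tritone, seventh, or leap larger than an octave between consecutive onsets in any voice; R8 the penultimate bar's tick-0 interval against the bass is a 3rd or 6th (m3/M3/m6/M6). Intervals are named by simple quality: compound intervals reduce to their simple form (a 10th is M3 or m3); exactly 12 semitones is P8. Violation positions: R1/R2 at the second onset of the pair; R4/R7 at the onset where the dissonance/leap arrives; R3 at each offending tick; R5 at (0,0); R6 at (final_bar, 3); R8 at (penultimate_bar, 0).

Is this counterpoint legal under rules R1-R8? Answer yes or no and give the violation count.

No (6 violations)

bar 0: v0=G3 v1=G4 v2=B4 (M3)
bar 1: v0=A3 v1=E4 v2=E4 (P5)
bar 2: v0=G3 v1=E4 v2=G4 (P8)
bar 3: v0=A3 v1=C4 v2=E4 (P5)
bar 4: v0=B3 v1=G4 v2=B4 (P8)
bar 5: v0=G3 v1=D4 v2=B4 (M3)
bar 6: v0=A3 v1=F4 v2=A4 (P8)
bar 7: v0=G3 v1=G4 v2=B4 (M3)
  R5 @ bar0.0: opens on M3
  R2 @ bar1.0: G4/B4 M3 -> E4/E4 P1 similar
  R2 @ bar4.0: A3/E4 P5 -> B3/B4 P8 similar
  R2 @ bar5.0: B3/G4 m6 -> G3/D4 P5 similar
  R8 @ bar6.0: penult P8 not 3rd/6th
  R6 @ bar7.3: closes on M3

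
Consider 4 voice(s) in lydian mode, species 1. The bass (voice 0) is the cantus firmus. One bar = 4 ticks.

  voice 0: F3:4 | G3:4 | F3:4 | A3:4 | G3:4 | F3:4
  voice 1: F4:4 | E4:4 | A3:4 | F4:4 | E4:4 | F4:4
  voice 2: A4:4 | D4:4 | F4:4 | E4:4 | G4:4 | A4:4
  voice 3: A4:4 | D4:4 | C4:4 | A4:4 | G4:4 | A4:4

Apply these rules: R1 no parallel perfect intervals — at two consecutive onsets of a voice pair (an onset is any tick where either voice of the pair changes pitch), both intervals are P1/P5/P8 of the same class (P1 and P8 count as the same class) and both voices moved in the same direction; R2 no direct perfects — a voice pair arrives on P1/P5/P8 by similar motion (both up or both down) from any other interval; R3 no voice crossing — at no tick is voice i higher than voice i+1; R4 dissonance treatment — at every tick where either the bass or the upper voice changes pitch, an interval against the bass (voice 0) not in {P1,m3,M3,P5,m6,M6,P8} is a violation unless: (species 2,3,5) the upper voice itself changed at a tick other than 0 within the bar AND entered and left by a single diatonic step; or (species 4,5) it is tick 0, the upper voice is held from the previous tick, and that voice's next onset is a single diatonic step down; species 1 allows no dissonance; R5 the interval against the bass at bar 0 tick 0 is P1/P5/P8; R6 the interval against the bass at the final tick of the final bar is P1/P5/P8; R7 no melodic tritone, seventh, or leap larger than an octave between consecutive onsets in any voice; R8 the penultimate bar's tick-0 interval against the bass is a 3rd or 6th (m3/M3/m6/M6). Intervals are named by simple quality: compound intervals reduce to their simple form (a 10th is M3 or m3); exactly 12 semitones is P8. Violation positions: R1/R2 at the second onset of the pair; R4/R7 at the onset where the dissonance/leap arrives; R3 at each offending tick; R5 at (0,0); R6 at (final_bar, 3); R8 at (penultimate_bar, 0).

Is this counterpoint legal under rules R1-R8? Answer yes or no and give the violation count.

No (23 violations)

bar 0: v0=F3 v1=F4 v2=A4 v3=A4 (M3)
bar 1: v0=G3 v1=E4 v2=D4 v3=D4 (P5)
bar 2: v0=F3 v1=A3 v2=F4 v3=C4 (P5)
bar 3: v0=A3 v1=F4 v2=E4 v3=A4 (P8)
bar 4: v0=G3 v1=E4 v2=G4 v3=G4 (P8)
bar 5: v0=F3 v1=F4 v2=A4 v3=A4 (M3)
  R5 @ bar0.0: opens on M3
  R5 @ bar0.0: opens on M3
  R1 @ bar1.0: A4/A4 P1 -> D4/D4 P1 similar
  R3 @ bar1.0: E4 above D4
  R3 @ bar1.1: E4 above D4
  R3 @ bar1.2: E4 above D4
  R3 @ bar1.3: E4 above D4
  R1 @ bar2.0: G3/D4 P5 -> F3/C4 P5 similar
  R3 @ bar2.0: F4 above C4
  R3 @ bar2.1: F4 above C4
  R3 @ bar2.2: F4 above C4
  R3 @ bar2.3: F4 above C4
  R2 @ bar3.0: F3/C4 P5 -> A3/A4 P8 similar
  R3 @ bar3.0: F4 above E4
  R3 @ bar3.1: F4 above E4
  R3 @ bar3.2: F4 above E4
  R3 @ bar3.3: F4 above E4
  R1 @ bar4.0: A3/A4 P8 -> G3/G4 P8 similar
  R8 @ bar4.0: penult P8 not 3rd/6th
  R8 @ bar4.0: penult P8 not 3rd/6th
  R1 @ bar5.0: G4/G4 P1 -> A4/A4 P1 similar
  R6 @ bar5.3: closes on M3
  R6 @ bar5.3: closes on M3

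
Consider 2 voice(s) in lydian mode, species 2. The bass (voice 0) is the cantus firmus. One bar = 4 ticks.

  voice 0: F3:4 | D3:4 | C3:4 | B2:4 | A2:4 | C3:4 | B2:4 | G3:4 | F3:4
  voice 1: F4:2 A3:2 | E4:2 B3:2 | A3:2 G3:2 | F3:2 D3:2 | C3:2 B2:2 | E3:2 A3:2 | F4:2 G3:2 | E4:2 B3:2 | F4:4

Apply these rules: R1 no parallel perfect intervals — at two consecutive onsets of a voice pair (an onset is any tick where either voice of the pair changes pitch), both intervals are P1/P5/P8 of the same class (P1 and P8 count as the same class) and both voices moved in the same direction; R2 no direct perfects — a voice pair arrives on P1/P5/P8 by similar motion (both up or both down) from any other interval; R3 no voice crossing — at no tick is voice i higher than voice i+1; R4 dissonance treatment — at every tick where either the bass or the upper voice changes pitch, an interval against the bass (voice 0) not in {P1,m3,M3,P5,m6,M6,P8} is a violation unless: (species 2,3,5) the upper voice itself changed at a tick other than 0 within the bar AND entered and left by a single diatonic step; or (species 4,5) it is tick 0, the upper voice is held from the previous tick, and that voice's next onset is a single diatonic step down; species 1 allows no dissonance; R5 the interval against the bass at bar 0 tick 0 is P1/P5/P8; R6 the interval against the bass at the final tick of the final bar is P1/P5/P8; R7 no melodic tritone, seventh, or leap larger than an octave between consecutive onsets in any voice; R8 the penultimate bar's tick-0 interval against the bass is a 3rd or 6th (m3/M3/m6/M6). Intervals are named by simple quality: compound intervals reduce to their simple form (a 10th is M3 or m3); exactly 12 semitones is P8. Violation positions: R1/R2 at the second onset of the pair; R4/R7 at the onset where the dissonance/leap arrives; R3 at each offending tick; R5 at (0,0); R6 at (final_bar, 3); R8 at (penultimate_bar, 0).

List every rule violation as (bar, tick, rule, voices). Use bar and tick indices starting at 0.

(1, 0, R4, (0, 1))
(3, 0, R4, (0, 1))
(4, 2, R4, (0, 1))
(6, 0, R4, (0, 1))
(6, 2, R7, (1,))
(8, 0, R7, (1,))

bar 0: v0=F3 v1=F4 downbeat P8
bar 1: v0=D3 v1=E4 downbeat M2
bar 2: v0=C3 v1=A3 downbeat M6
bar 3: v0=B2 v1=F3 downbeat TT
bar 4: v0=A2 v1=C3 downbeat m3
bar 5: v0=C3 v1=E3 downbeat M3
bar 6: v0=B2 v1=F4 downbeat TT
bar 7: v0=G3 v1=E4 downbeat M6
bar 8: v0=F3 v1=F4 downbeat P8
  -> R4 @ bar 1 tick 0 v(0, 1): D3/E4 M2 untreated
  -> R4 @ bar 3 tick 0 v(0, 1): B2/F3 TT untreated
  -> R4 @ bar 4 tick 2 v(0, 1): A2/B2 M2 untreated
  -> R4 @ bar 6 tick 0 v(0, 1): B2/F4 TT untreated
  -> R7 @ bar 6 tick 2 v(1,): F4->G3 leap 10st
  -> R7 @ bar 8 tick 0 v(1,): B3->F4 leap 6st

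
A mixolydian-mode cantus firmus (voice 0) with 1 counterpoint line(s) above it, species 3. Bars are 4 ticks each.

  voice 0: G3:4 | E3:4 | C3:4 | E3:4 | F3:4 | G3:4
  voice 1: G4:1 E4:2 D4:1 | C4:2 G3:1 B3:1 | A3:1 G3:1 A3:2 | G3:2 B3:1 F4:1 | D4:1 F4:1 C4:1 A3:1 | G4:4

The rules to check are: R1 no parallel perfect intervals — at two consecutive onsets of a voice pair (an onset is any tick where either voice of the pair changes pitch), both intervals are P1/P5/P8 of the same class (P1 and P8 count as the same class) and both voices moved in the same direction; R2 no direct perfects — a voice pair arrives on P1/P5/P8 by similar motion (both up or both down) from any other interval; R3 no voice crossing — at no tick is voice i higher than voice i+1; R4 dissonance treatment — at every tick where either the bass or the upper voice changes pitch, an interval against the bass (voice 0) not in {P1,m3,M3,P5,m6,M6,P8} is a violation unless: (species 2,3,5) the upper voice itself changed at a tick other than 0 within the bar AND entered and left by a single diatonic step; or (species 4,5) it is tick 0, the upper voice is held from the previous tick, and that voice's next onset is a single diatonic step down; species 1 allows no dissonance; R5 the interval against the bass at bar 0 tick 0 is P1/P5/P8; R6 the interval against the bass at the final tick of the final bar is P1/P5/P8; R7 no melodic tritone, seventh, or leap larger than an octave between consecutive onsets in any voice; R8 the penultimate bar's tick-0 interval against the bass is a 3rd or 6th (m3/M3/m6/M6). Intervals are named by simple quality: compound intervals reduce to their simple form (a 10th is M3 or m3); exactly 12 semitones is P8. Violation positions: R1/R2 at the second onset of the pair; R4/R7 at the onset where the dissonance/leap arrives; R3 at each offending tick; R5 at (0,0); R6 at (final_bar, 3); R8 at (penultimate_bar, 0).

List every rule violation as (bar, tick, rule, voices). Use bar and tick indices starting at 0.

(3, 3, R4, (0, 1))
(3, 3, R7, (1,))
(5, 0, R2, (0, 1))
(5, 0, R7, (1,))

bar 0: v0=G3 v1=G4 downbeat P8
bar 1: v0=E3 v1=C4 downbeat m6
bar 2: v0=C3 v1=A3 downbeat M6
bar 3: v0=E3 v1=G3 downbeat m3
bar 4: v0=F3 v1=D4 downbeat M6
bar 5: v0=G3 v1=G4 downbeat P8
  -> R4 @ bar 3 tick 3 v(0, 1): E3/F4 m2 untreated
  -> R7 @ bar 3 tick 3 v(1,): B3->F4 leap 6st
  -> R2 @ bar 5 tick 0 v(0, 1): F3/A3 M3 -> G3/G4 P8 similar
  -> R7 @ bar 5 tick 0 v(1,): A3->G4 leap 10st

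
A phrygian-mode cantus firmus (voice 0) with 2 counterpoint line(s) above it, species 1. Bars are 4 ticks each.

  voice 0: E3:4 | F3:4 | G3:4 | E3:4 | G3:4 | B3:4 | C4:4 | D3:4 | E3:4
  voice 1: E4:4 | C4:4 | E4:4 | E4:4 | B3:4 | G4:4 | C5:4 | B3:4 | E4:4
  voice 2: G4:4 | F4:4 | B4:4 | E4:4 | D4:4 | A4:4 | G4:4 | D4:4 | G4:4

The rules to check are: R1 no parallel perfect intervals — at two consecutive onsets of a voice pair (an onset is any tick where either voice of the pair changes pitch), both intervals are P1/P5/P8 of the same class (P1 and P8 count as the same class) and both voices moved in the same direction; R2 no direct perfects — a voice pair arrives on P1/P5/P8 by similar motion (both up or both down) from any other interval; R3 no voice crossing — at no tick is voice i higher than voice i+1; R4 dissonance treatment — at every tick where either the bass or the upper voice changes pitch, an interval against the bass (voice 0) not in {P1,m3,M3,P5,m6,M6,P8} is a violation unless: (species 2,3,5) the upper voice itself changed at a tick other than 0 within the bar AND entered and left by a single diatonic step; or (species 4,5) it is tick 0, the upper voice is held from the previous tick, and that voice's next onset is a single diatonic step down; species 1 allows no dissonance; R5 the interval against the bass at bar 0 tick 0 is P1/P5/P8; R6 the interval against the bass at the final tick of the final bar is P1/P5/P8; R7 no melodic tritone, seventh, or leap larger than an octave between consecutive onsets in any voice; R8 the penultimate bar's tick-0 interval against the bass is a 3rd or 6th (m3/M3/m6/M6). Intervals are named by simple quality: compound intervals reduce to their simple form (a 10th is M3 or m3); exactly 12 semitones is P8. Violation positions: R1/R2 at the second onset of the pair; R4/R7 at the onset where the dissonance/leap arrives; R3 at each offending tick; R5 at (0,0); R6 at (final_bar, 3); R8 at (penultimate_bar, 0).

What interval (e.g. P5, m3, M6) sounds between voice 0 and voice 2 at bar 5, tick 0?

voice 0=B3 voice 2=A4 -> m7

m7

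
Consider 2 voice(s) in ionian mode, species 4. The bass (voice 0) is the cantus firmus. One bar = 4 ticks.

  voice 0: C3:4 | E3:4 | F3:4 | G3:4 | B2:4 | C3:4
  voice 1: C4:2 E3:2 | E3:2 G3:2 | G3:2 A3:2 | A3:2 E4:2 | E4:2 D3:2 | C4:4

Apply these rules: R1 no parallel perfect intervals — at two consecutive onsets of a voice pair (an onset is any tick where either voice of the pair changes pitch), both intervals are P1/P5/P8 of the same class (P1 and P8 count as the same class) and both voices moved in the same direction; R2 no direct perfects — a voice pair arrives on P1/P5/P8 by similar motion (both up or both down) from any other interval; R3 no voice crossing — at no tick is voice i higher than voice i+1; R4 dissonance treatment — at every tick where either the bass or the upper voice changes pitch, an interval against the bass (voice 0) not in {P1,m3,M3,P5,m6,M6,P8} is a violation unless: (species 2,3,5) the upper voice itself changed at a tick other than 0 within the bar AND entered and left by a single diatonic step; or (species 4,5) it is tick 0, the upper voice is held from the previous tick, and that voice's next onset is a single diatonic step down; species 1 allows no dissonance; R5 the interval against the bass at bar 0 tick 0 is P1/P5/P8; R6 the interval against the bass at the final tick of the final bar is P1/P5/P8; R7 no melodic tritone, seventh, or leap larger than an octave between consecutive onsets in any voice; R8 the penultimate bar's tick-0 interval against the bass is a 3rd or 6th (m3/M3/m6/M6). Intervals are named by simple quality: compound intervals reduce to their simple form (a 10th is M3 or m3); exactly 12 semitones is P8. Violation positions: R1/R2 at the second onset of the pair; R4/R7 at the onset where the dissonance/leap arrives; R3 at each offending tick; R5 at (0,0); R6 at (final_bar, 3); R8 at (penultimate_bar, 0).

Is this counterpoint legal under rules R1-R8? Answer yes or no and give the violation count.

No (7 violations)

bar 0: v0=C3 v1=C4 (P8)
bar 1: v0=E3 v1=E3 (P1)
bar 2: v0=F3 v1=G3 (M2)
bar 3: v0=G3 v1=A3 (M2)
bar 4: v0=B2 v1=E4 (P4)
bar 5: v0=C3 v1=C4 (P8)
  R4 @ bar2.0: F3/G3 M2 untreated
  R4 @ bar3.0: G3/A3 M2 untreated
  R4 @ bar4.0: B2/E4 P4 untreated
  R8 @ bar4.0: penult P4 not 3rd/6th
  R7 @ bar4.2: E4->D3 leap 14st
  R2 @ bar5.0: B2/D3 m3 -> C3/C4 P8 similar
  R7 @ bar5.0: D3->C4 leap 10st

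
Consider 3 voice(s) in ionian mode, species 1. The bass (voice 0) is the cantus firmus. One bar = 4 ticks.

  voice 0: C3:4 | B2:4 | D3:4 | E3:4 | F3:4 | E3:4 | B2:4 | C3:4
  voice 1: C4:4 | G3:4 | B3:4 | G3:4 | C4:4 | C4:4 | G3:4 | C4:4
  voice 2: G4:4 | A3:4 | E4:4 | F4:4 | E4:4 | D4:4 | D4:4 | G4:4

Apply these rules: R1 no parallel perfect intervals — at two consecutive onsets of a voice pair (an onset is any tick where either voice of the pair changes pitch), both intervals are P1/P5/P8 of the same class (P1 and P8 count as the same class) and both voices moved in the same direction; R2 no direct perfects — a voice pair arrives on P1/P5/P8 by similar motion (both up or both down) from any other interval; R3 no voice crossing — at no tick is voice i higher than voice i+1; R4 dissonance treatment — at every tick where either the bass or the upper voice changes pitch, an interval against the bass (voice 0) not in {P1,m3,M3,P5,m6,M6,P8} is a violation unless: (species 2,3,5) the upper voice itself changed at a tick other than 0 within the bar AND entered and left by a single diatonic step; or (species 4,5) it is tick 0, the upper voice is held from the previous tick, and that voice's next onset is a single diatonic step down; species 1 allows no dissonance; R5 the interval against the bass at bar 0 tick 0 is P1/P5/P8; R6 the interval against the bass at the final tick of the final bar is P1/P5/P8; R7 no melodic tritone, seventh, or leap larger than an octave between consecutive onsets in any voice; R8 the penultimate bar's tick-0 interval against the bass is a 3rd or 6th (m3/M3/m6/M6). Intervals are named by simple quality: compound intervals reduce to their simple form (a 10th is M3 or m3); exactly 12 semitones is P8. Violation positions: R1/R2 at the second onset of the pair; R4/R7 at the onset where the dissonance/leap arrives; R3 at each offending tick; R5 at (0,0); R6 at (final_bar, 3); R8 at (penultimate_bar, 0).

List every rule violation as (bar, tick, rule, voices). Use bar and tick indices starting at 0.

bar 0: v0=C3 v1=C4 v2=G4 downbeat P5
bar 1: v0=B2 v1=G3 v2=A3 downbeat m7
bar 2: v0=D3 v1=B3 v2=E4 downbeat M2
bar 3: v0=E3 v1=G3 v2=F4 downbeat m2
bar 4: v0=F3 v1=C4 v2=E4 downbeat M7
bar 5: v0=E3 v1=C4 v2=D4 downbeat m7
bar 6: v0=B2 v1=G3 v2=D4 downbeat m3
bar 7: v0=C3 v1=C4 v2=G4 downbeat P5
  -> R4 @ bar 1 tick 0 v(0, 2): B2/A3 m7 untreated
  -> R7 @ bar 1 tick 0 v(2,): G4->A3 leap 10st
  -> R4 @ bar 2 tick 0 v(0, 2): D3/E4 M2 untreated
  -> R4 @ bar 3 tick 0 v(0, 2): E3/F4 m2 untreated
  -> R2 @ bar 4 tick 0 v(0, 1): E3/G3 m3 -> F3/C4 P5 similar
  -> R4 @ bar 4 tick 0 v(0, 2): F3/E4 M7 untreated
  -> R4 @ bar 5 tick 0 v(0, 2): E3/D4 m7 untreated
  -> R1 @ bar 7 tick 0 v(1, 2): G3/D4 P5 -> C4/G4 P5 similar
  -> R2 @ bar 7 tick 0 v(0, 1): B2/G3 m6 -> C3/C4 P8 similar
  -> R2 @ bar 7 tick 0 v(0, 2): B2/D4 m3 -> C3/G4 P5 similar

(1, 0, R4, (0, 2))
(1, 0, R7, (2,))
(2, 0, R4, (0, 2))
(3, 0, R4, (0, 2))
(4, 0, R2, (0, 1))
(4, 0, R4, (0, 2))
(5, 0, R4, (0, 2))
(7, 0, R1, (1, 2))
(7, 0, R2, (0, 1))
(7, 0, R2, (0, 2))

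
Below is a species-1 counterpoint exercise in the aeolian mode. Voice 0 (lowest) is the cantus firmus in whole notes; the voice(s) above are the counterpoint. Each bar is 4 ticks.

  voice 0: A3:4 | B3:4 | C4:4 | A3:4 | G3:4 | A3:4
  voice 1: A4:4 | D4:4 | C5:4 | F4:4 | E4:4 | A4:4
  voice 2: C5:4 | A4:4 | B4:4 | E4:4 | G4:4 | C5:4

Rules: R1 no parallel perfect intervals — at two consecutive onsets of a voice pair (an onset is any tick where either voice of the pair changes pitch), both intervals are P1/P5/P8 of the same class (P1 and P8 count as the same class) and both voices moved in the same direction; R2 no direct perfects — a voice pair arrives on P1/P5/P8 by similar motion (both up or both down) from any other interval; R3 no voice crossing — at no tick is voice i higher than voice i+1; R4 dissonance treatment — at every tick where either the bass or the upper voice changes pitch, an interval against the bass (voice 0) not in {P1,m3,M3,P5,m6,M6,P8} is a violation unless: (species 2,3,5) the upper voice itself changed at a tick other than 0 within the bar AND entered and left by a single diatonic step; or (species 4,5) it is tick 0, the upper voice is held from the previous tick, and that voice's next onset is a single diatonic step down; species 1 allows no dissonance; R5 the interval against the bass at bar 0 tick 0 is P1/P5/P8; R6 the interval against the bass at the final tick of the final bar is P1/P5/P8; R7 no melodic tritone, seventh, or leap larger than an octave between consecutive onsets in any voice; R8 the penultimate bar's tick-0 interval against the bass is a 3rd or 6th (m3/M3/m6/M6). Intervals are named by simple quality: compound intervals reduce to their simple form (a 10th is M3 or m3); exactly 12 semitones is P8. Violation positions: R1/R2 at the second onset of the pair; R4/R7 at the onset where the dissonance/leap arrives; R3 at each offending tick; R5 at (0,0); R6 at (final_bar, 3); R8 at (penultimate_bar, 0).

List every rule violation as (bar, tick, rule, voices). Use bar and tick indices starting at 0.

(0, 0, R5, (0, 2))
(1, 0, R2, (1, 2))
(1, 0, R4, (0, 2))
(2, 0, R2, (0, 1))
(2, 0, R3, (1, 2))
(2, 0, R4, (0, 2))
(2, 0, R7, (1,))
(2, 1, R3, (1, 2))
(2, 2, R3, (1, 2))
(2, 3, R3, (1, 2))
(3, 0, R2, (0, 2))
(3, 0, R3, (1, 2))
(3, 1, R3, (1, 2))
(3, 2, R3, (1, 2))
(3, 3, R3, (1, 2))
(4, 0, R8, (0, 2))
(5, 0, R2, (0, 1))
(5, 3, R6, (0, 2))

bar 0: v0=A3 v1=A4 v2=C5 downbeat m3
bar 1: v0=B3 v1=D4 v2=A4 downbeat m7
bar 2: v0=C4 v1=C5 v2=B4 downbeat M7
bar 3: v0=A3 v1=F4 v2=E4 downbeat P5
bar 4: v0=G3 v1=E4 v2=G4 downbeat P8
bar 5: v0=A3 v1=A4 v2=C5 downbeat m3
  -> R5 @ bar 0 tick 0 v(0, 2): opens on m3
  -> R2 @ bar 1 tick 0 v(1, 2): A4/C5 m3 -> D4/A4 P5 similar
  -> R4 @ bar 1 tick 0 v(0, 2): B3/A4 m7 untreated
  -> R2 @ bar 2 tick 0 v(0, 1): B3/D4 m3 -> C4/C5 P8 similar
  -> R3 @ bar 2 tick 0 v(1, 2): C5 above B4
  -> R4 @ bar 2 tick 0 v(0, 2): C4/B4 M7 untreated
  -> R7 @ bar 2 tick 0 v(1,): D4->C5 leap 10st
  -> R3 @ bar 2 tick 1 v(1, 2): C5 above B4
  -> R3 @ bar 2 tick 2 v(1, 2): C5 above B4
  -> R3 @ bar 2 tick 3 v(1, 2): C5 above B4
  -> R2 @ bar 3 tick 0 v(0, 2): C4/B4 M7 -> A3/E4 P5 similar
  -> R3 @ bar 3 tick 0 v(1, 2): F4 above E4
  -> R3 @ bar 3 tick 1 v(1, 2): F4 above E4
  -> R3 @ bar 3 tick 2 v(1, 2): F4 above E4
  -> R3 @ bar 3 tick 3 v(1, 2): F4 above E4
  -> R8 @ bar 4 tick 0 v(0, 2): penult P8 not 3rd/6th
  -> R2 @ bar 5 tick 0 v(0, 1): G3/E4 M6 -> A3/A4 P8 similar
  -> R6 @ bar 5 tick 3 v(0, 2): closes on m3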